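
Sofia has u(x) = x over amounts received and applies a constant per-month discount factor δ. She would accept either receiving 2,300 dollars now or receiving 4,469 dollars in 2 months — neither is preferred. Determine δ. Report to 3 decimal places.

δ ≈ 0.717

Equating discounted utilities: u(2300) = δ^2·u(4469) ⇒ δ^2 = u(2300)/u(4469).
With u(x) = x: δ^2 = 2300/4469 = 0.51466.
So δ = 0.51466^(1/2) ≈ 0.717.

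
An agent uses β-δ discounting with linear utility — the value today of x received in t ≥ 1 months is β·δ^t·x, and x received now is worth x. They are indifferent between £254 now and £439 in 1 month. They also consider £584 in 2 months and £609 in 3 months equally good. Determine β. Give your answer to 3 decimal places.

Both payoffs in the second observation are in the future, so β drops out: δ^2·584 = δ^3·609 ⇒ δ = 584/609 = 0.95895.
The first indifference: 254 = β·δ·439, so β = 254/(δ·439) = 254/(0.95895·439) ≈ 0.603.

β ≈ 0.603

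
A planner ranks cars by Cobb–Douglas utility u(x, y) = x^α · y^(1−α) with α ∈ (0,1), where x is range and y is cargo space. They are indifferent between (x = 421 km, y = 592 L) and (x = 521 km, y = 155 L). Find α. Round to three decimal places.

α ≈ 0.863

Indifference: 421^α · 592^(1−α) = 521^α · 155^(1−α).
(421/521)^α = (155/592)^(1−α); take logs: α·ln(421/521) = (1−α)·ln(155/592), i.e. α·-0.213117 = (1−α)·-1.340082.
With A = -0.213117 and B = -1.340082: α·A = (1−α)·B, so α = B/(A+B) = -1.340082/-1.553199 ≈ 0.863.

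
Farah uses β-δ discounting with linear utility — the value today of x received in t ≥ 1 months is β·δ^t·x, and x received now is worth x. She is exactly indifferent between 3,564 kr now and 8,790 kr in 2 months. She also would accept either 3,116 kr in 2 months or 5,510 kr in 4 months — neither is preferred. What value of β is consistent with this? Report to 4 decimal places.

β ≈ 0.7170

Both payoffs in the second observation are in the future, so β drops out: δ^2·3116 = δ^4·5510 ⇒ δ^2 = 3116/5510 = 0.56552, so δ = 0.75201.
Now use the now-vs-future pair: 3564 = β·δ^2·8790 gives β = 3564/(0.56552·8790) ≈ 0.7170.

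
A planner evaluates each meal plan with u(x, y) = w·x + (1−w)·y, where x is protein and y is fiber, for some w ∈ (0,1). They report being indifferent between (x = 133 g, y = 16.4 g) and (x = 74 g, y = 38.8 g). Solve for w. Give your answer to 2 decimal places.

Equating utilities: w·133 + (1−w)·16.4 = w·74 + (1−w)·38.8.
w·(133−74) = (1−w)·(38.8−16.4), i.e. w·59 = (1−w)·22.4.
Hence w = 22.4/(59+22.4) = 22.4/81.4 = 0.28.

w = 0.28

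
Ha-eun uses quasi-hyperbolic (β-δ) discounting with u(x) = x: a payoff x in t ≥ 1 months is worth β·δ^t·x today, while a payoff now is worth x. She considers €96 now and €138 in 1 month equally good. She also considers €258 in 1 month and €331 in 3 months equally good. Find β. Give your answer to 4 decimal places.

β ≈ 0.7879

The second indifference involves only future payoffs, so β cancels: β·δ^1·258 = β·δ^3·331, giving δ^2 = 258/331 = 0.77946, so δ = 0.88287.
Substituting δ into 96 = β·δ·138: β = 96/(121.836) ≈ 0.7879.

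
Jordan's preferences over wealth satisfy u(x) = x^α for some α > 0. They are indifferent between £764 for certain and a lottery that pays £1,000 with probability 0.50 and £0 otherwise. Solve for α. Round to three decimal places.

Since u(0) = 0, the lottery's EU is 0.50·1000^α.
Equating: 764^α = 0.50·1000^α, i.e. 0.7640^α = 0.50.
Take logs: α = ln 0.50 / ln(764/1000) ≈ 2.57496.

α ≈ 2.575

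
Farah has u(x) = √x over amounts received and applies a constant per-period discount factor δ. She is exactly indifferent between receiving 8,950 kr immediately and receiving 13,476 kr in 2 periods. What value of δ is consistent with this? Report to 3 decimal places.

Indifference means u(8950) = δ^2 · u(13476), so δ^2 = u(8950)/u(13476).
Since u(x) = √x, δ^2 = √(8950/13476) = 0.81495.
Taking the square root: δ = 0.81495^(1/2) ≈ 0.903.

δ ≈ 0.903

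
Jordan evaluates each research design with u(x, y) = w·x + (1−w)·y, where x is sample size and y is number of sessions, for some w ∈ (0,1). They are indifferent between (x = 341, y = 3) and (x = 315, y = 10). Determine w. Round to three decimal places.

Indifference: w·341 + (1−w)·3 = w·315 + (1−w)·10.
Collecting terms: w·26 = (1−w)·7.
The marginal rate of substitution is 7/26, so w = 7/(26+7) = 0.212.

w = 0.212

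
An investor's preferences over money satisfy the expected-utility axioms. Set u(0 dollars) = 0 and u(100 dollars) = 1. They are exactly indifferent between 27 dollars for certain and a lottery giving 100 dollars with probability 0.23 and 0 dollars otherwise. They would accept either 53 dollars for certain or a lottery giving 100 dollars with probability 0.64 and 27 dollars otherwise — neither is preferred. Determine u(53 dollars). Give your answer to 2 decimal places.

The first gamble pins u(27 dollars): it must equal 0.23·1 + 0.77·0 = 0.23.
Then u(53 dollars) = 0.64·u(100 dollars) + 0.36·u(27 dollars) = 0.64·1.00 + 0.36·0.23 = 0.7228.

0.72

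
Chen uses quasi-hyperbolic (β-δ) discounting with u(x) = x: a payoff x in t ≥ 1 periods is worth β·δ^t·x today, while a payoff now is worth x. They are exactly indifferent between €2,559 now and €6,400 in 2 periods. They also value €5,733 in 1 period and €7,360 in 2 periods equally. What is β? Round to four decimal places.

From the later pair, β·δ^1·5733 = β·δ^2·7360; dividing through, δ = 5733/7360 = 0.77894.
Now use the now-vs-future pair: 2559 = β·δ^2·6400 gives β = 2559/(0.60675·6400) ≈ 0.6590.

β ≈ 0.6590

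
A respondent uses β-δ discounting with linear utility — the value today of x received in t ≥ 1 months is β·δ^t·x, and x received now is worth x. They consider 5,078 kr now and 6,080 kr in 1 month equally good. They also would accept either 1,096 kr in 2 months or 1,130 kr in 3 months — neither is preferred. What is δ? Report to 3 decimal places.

The second indifference involves only future payoffs, so β cancels: β·δ^2·1096 = β·δ^3·1130, giving δ = 1096/1130 = 0.96991.

δ ≈ 0.970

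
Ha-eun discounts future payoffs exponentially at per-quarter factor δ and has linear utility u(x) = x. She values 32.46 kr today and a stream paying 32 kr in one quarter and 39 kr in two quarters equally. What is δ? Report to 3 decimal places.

Present value of the stream is 32·δ + 39·δ². Indifference gives 32δ + 39δ² = 32.46.
That is, 39δ² + 32δ − 32.46 = 0, a quadratic in δ.
The positive root is δ = [−32 + √(32² + 4·39·32.46)] / (2·39) = (−32 + 78.024)/78 ≈ 0.590.

δ ≈ 0.590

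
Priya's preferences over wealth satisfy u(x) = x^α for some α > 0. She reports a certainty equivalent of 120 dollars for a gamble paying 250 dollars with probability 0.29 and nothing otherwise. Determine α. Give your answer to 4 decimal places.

The lottery's expected utility is 0.29·u(250) + 0.71·u(0) = 0.29·250^α (since u(0) = 0 for α > 0).
Indifference: 120^α = 0.29·250^α, so (120/250)^α = 0.29.
Taking logs: α·ln(120/250) = ln(0.29), so α = -1.2378744 / -0.7339692 ≈ 1.6865.

α ≈ 1.6865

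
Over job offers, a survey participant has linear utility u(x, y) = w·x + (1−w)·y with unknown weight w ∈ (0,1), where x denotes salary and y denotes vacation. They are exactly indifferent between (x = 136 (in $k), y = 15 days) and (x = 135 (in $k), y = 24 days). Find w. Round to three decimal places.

Equating utilities: w·136 + (1−w)·15 = w·135 + (1−w)·24.
w·(136−135) = (1−w)·(24−15), i.e. w·1 = (1−w)·9.
So w/(1−w) = 9/1 = 9.0000, giving w = 9/(1+9) = 0.900.

w = 0.900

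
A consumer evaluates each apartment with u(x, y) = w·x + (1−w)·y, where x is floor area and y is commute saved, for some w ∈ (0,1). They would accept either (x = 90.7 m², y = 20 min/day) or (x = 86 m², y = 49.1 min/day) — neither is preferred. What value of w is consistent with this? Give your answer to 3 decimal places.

w = 0.861

Equating utilities: w·90.7 + (1−w)·20 = w·86 + (1−w)·49.1.
w·(90.7−86) = (1−w)·(49.1−20), i.e. w·4.7 = (1−w)·29.1.
Hence w = 29.1/(4.7+29.1) = 29.1/33.8 = 0.861.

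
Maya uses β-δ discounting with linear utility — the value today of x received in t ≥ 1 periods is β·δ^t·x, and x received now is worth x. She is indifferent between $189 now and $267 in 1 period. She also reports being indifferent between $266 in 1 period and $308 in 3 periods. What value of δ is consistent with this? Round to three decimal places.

From the later pair, β·δ^1·266 = β·δ^3·308; dividing through, δ^2 = 266/308 = 0.86364, so δ = 0.92932.

δ ≈ 0.929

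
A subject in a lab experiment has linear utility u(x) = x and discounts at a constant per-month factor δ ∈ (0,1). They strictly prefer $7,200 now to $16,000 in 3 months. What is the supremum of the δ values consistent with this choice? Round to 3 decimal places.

The preference means 7200 > δ^3·16000.
Dividing by 16000: δ^3 < 0.45000. Both sides are positive, so the cube root keeps the direction.
δ < (7200/16000)^(1/3) ≈ 0.766.

δ < 0.766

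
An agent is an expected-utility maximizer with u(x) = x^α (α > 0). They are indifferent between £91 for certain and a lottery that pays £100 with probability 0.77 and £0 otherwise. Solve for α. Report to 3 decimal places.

α ≈ 2.771

Since u(0) = 0, the lottery's EU is 0.77·100^α.
Equating: 91^α = 0.77·100^α, i.e. 0.9100^α = 0.77.
Taking logs: α·ln(91/100) = ln(0.77), so α = -0.261365 / -0.094311 ≈ 2.771.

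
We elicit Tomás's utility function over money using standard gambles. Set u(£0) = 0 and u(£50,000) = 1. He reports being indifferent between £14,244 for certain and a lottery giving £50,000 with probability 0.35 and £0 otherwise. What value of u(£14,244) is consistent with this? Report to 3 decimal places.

0.350

u(£14,244) equals the lottery's expected utility: 0.35·1 + 0.65·0 = 0.35.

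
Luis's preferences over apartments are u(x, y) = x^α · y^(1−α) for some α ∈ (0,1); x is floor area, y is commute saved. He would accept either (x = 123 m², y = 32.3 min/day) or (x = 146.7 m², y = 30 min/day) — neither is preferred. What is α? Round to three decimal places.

The Cobb–Douglas utilities coincide, so 123^α·32.3^(1−α) = 146.7^α·30^(1−α).
(123/146.7)^α = (30/32.3)^(1−α); take logs: α·ln(123/146.7) = (1−α)·ln(30/32.3), i.e. α·-0.176205 = (1−α)·-0.073870.
Thus α·(-0.250075) = -0.073870, so α = -0.073870/-0.250075 ≈ 0.295.

α ≈ 0.295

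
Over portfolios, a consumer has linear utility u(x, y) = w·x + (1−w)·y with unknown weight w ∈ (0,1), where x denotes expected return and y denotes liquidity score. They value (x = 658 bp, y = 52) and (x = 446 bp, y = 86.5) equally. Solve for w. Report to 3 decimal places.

w = 0.140

Indifference: w·658 + (1−w)·52 = w·446 + (1−w)·86.5.
w·(658−446) = (1−w)·(86.5−52), i.e. w·212 = (1−w)·34.5.
Hence w = 34.5/(212+34.5) = 34.5/246.5 = 0.140.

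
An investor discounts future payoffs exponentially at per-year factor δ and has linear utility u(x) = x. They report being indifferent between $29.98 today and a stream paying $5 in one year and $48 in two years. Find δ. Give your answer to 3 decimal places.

Equating present values: 29.98 = 5δ + 48δ².
That is, 48δ² + 5δ − 29.98 = 0, a quadratic in δ.
By the quadratic formula (taking the positive root), δ = (−5 + √5781.16) / 96 ≈ 0.740.

δ ≈ 0.740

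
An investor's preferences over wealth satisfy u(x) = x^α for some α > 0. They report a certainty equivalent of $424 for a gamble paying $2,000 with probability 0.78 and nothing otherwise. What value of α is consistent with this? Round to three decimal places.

The lottery's expected utility is 0.78·u(2000) + 0.22·u(0) = 0.78·2000^α (since u(0) = 0 for α > 0).
Equating: 424^α = 0.78·2000^α, i.e. 0.2120^α = 0.78.
α = ln(0.78) / ln(424/2000) = -0.248461/-1.551169 ≈ 0.160.

α ≈ 0.160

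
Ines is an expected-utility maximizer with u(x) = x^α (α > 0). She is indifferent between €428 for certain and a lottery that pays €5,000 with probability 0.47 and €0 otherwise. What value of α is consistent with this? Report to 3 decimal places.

EU(lottery) = 0.47·5000^α + 0.53·0 = 0.47·5000^α.
Setting u(428) equal to that: 428^α = 0.47·5000^α ⇒ (428/5000)^α = 0.47.
Take logs: α = ln 0.47 / ln(428/5000) ≈ 0.30716.

α ≈ 0.307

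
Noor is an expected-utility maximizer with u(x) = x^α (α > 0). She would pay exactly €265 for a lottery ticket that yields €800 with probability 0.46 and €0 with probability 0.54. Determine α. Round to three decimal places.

The lottery's expected utility is 0.46·u(800) + 0.54·u(0) = 0.46·800^α (since u(0) = 0 for α > 0).
Equating: 265^α = 0.46·800^α, i.e. 0.3312^α = 0.46.
Taking logs: α·ln(265/800) = ln(0.46), so α = -0.776529 / -1.104882 ≈ 0.703.

α ≈ 0.703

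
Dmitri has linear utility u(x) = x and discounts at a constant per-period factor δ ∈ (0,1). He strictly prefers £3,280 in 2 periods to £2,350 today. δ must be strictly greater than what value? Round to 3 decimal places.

δ > 0.846

Comparing present values: 2350 < δ^2·3280.
Hence δ^2 > 2350/3280 = 0.71646, and x ↦ x^(1/2) is increasing on (0,∞).
δ > 0.71646^(1/2) = 0.846.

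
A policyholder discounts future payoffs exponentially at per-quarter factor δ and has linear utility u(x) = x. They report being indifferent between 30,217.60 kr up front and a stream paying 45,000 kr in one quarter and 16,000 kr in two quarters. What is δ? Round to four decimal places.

The stream is worth 45000δ + 16000δ² today, so 45000δ + 16000δ² = 30217.60.
That is, 16000δ² + 45000δ − 30217.60 = 0, a quadratic in δ.
δ = (−45000 + √(45000² + 4·16000·30217.60)) / (2·16000) = (−45000 + √3958926400.00) / 32000 ≈ 0.5600.

δ ≈ 0.5600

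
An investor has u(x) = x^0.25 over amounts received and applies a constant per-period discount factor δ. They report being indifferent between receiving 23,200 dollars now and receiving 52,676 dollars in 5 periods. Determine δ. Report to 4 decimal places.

Equating discounted utilities: u(23200) = δ^5·u(52676) ⇒ δ^5 = u(23200)/u(52676).
Since u(x) = x^0.25, δ^5 = (23200/52676)^0.25 = 0.44043^0.25 = 0.81465.
So δ = 0.81465^(1/5) ≈ 0.9598.

δ ≈ 0.9598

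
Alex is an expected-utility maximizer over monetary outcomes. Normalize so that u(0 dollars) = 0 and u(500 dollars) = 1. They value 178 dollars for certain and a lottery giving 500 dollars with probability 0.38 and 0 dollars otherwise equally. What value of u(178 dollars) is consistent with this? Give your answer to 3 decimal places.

By the standard-gamble method, u(178 dollars) is just the indifference probability on the best outcome: 0.38.

0.380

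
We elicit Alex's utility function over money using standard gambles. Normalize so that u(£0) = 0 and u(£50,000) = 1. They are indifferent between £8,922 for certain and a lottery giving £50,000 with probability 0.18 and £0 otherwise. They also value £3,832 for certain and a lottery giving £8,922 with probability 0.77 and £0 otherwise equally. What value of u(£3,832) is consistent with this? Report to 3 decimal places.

0.139

First, u(£8,922) = 0.18·u(£50,000) + 0.82·u(£0) = 0.18.
Then u(£3,832) = 0.77·u(£8,922) + 0.23·u(£0) = 0.77·0.18 + 0.23·0.00 = 0.1386.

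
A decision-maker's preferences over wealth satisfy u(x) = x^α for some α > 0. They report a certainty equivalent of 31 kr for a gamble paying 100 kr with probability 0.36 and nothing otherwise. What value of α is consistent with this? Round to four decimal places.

α ≈ 0.8723

Since u(0) = 0, the lottery's EU is 0.36·100^α.
Equating: 31^α = 0.36·100^α, i.e. 0.3100^α = 0.36.
Take logs: α = ln 0.36 / ln(31/100) ≈ 0.872324.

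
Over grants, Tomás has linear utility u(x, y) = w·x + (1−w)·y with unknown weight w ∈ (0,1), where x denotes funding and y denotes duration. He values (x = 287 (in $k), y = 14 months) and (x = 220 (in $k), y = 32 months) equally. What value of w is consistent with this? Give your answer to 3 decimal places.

Indifference: w·287 + (1−w)·14 = w·220 + (1−w)·32.
w·(287−220) = (1−w)·(32−14), i.e. w·67 = (1−w)·18.
Hence w = 18/(67+18) = 18/85 = 0.212.

w = 0.212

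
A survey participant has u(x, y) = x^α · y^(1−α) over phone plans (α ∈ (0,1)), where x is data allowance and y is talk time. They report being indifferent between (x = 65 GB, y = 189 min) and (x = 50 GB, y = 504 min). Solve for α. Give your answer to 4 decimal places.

The Cobb–Douglas utilities coincide, so 65^α·189^(1−α) = 50^α·504^(1−α).
(65/50)^α = (504/189)^(1−α); take logs: α·ln(65/50) = (1−α)·ln(504/189), i.e. α·0.2623643 = (1−α)·0.9808293.
Thus α·(1.2431936) = 0.9808293, so α = 0.9808293/1.2431936 ≈ 0.7890.

α ≈ 0.7890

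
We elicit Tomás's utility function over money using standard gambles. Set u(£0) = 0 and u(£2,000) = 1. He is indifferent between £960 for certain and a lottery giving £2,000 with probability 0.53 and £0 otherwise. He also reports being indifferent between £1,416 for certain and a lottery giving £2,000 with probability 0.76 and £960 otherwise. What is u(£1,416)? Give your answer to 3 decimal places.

0.887

From the first indifference, u(£960) = 0.53·u(£2,000) + 0.47·u(£0) = 0.53·1 + 0.47·0 = 0.53.
The second indifference gives u(£1,416) = 0.76·u(£2,000) + 0.24·u(£960) = 0.76·1.00 + 0.24·0.53 = 0.8872.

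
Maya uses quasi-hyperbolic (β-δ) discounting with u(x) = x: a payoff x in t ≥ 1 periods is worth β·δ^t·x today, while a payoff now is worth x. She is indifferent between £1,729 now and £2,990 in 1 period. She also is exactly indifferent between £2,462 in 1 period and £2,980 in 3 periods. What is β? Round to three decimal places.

β ≈ 0.636

The second indifference involves only future payoffs, so β cancels: β·δ^1·2462 = β·δ^3·2980, giving δ^2 = 2462/2980 = 0.82617, so δ = 0.90894.
The first indifference: 1729 = β·δ·2990, so β = 1729/(δ·2990) = 1729/(0.90894·2990) ≈ 0.636.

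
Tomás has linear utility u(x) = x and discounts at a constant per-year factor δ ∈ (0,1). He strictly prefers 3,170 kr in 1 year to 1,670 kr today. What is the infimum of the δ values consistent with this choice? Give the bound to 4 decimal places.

Comparing present values: 1670 < δ·3170.
Dividing through by 3170 gives δ > 0.52681.

δ > 0.5268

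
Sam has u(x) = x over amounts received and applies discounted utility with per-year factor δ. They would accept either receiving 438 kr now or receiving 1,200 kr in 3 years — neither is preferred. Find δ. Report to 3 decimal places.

Equating discounted utilities: u(438) = δ^3·u(1200) ⇒ δ^3 = u(438)/u(1200).
With u(x) = x: δ^3 = 438/1200 = 0.36500.
So δ = 0.36500^(1/3) ≈ 0.715.

δ ≈ 0.715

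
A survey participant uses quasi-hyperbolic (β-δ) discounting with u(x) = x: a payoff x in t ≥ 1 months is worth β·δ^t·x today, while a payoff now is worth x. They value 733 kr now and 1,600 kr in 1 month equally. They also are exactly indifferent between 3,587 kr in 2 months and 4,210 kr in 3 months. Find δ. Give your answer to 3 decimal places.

From the later pair, β·δ^2·3587 = β·δ^3·4210; dividing through, δ = 3587/4210 = 0.85202.

δ ≈ 0.852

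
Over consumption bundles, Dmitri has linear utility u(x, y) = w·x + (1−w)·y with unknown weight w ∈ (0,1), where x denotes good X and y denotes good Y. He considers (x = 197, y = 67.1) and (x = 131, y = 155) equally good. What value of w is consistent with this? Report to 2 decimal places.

u(197,67.1) = u(131,155) means w·197 + (1−w)·67.1 = w·131 + (1−w)·155.
Rearranging, 66·w − 87.9·(1−w) = 0.
So w/(1−w) = 87.9/66 = 1.3318, giving w = 87.9/(66+87.9) = 0.57.

w = 0.57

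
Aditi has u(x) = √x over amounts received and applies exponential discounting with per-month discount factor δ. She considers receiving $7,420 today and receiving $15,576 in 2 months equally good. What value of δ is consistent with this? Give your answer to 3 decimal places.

Indifference means u(7420) = δ^2 · u(15576), so δ^2 = u(7420)/u(15576).
With u(x) = √x: δ^2 = √7420/√15576 = √(7420/15576) = 0.69020.
Taking the square root: δ = 0.69020^(1/2) ≈ 0.831.

δ ≈ 0.831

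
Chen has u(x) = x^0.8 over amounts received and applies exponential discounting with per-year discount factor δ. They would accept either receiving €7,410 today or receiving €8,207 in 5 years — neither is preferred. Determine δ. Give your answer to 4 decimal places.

Equating discounted utilities: u(7410) = δ^5·u(8207) ⇒ δ^5 = u(7410)/u(8207).
Since u(x) = x^0.8, δ^5 = (7410/8207)^0.8 = 0.90289^0.8 = 0.92152.
Hence δ = (0.92152)^(1/5) = 0.983788.

δ ≈ 0.9838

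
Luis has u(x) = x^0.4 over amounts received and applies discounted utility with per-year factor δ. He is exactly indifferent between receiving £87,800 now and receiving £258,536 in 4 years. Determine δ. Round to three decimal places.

The payoff in 4 years is discounted by δ^4, so u(87800) = δ^4·u(258536) and δ^4 = u(87800)/u(258536).
With u(x) = x^0.4: δ^4 = 87800^0.4/258536^0.4 = (87800/258536)^0.4 = 0.64922.
So δ = 0.64922^(1/4) ≈ 0.898.

δ ≈ 0.898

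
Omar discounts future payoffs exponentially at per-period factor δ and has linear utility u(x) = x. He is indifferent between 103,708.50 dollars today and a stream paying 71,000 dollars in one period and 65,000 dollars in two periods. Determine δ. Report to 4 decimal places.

Present value of the stream is 71000·δ + 65000·δ². Indifference gives 71000δ + 65000δ² = 103708.50.
That is, 65000δ² + 71000δ − 103708.50 = 0, a quadratic in δ.
δ = (−71000 + √(71000² + 4·65000·103708.50)) / (2·65000) = (−71000 + √32005210000.00) / 130000 ≈ 0.8300.

δ ≈ 0.8300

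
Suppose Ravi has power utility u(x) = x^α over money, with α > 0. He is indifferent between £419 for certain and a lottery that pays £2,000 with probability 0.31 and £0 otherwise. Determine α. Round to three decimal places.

Since u(0) = 0, the lottery's EU is 0.31·2000^α.
Indifference: 419^α = 0.31·2000^α, so (419/2000)^α = 0.31.
Taking logs: α·ln(419/2000) = ln(0.31), so α = -1.171183 / -1.563032 ≈ 0.749.

α ≈ 0.749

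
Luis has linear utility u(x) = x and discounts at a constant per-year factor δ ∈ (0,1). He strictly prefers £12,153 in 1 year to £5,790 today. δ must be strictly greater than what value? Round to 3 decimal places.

δ > 0.476

The preference means 5790 < δ·12153.
Dividing through by 12153 gives δ > 0.47643.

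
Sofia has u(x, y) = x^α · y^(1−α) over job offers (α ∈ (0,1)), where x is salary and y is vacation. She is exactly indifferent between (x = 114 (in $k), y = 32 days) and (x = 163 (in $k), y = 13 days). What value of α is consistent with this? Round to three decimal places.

α ≈ 0.716

The Cobb–Douglas utilities coincide, so 114^α·32^(1−α) = 163^α·13^(1−α).
(114/163)^α = (13/32)^(1−α); take logs: α·ln(114/163) = (1−α)·ln(13/32), i.e. α·-0.357552 = (1−α)·-0.900787.
With A = -0.357552 and B = -0.900787: α·A = (1−α)·B, so α = B/(A+B) = -0.900787/-1.258339 ≈ 0.716.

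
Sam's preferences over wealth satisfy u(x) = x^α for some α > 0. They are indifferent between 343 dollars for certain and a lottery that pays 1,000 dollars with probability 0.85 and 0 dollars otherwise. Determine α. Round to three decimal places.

The lottery's expected utility is 0.85·u(1000) + 0.15·u(0) = 0.85·1000^α (since u(0) = 0 for α > 0).
Equating: 343^α = 0.85·1000^α, i.e. 0.3430^α = 0.85.
α = ln(0.85) / ln(343/1000) = -0.162519/-1.070025 ≈ 0.152.

α ≈ 0.152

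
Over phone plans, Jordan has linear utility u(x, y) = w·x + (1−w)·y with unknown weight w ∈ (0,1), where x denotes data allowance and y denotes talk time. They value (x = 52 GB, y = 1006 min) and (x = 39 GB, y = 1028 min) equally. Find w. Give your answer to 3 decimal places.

u(52,1006) = u(39,1028) means w·52 + (1−w)·1006 = w·39 + (1−w)·1028.
Collecting terms: w·13 = (1−w)·22.
So w/(1−w) = 22/13 = 1.6923, giving w = 22/(13+22) = 0.629.

w = 0.629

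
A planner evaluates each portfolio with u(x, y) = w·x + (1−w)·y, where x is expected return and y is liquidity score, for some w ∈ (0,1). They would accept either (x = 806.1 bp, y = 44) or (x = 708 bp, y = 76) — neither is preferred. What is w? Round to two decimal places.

w = 0.25

Indifference: w·806.1 + (1−w)·44 = w·708 + (1−w)·76.
w·(806.1−708) = (1−w)·(76−44), i.e. w·98.1 = (1−w)·32.
The marginal rate of substitution is 32/98.1, so w = 32/(98.1+32) = 0.25.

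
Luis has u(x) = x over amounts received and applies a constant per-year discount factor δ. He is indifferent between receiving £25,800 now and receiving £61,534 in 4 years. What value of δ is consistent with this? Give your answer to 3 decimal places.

δ ≈ 0.805

Equating discounted utilities: u(25800) = δ^4·u(61534) ⇒ δ^4 = u(25800)/u(61534).
With u(x) = x: δ^4 = 25800/61534 = 0.41928.
Taking the 4th root: δ = 0.41928^(1/4) ≈ 0.805.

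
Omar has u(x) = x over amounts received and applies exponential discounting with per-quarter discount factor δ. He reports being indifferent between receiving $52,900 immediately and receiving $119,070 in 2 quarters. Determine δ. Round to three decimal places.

δ ≈ 0.667

Equating discounted utilities: u(52900) = δ^2·u(119070) ⇒ δ^2 = u(52900)/u(119070).
With u(x) = x: δ^2 = 52900/119070 = 0.44428.
Taking the square root: δ = 0.44428^(1/2) ≈ 0.667.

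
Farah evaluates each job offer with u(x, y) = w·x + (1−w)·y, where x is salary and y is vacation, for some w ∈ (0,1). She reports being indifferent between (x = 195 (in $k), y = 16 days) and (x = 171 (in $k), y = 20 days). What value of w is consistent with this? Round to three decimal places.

u(195,16) = u(171,20) means w·195 + (1−w)·16 = w·171 + (1−w)·20.
w·(195−171) = (1−w)·(20−16), i.e. w·24 = (1−w)·4.
Hence w = 4/(24+4) = 4/28 = 0.143.

w = 0.143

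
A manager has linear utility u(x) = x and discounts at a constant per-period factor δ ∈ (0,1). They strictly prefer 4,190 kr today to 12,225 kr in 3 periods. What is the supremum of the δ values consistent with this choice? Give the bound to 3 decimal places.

δ < 0.700

Comparing present values: 4190 > δ^3·12225.
Hence δ^3 < 4190/12225 = 0.34274, and x ↦ x^(1/3) is increasing on (0,∞).
δ < (4190/12225)^(1/3) ≈ 0.700.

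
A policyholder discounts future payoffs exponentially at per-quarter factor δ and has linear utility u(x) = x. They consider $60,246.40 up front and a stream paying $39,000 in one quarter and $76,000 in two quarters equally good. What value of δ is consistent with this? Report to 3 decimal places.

The stream is worth 39000δ + 76000δ² today, so 39000δ + 76000δ² = 60246.40.
So 76000δ² + 39000δ − 60246.40 = 0.
δ = (−39000 + √(39000² + 4·76000·60246.40)) / (2·76000) = (−39000 + √19835905600.00) / 152000 ≈ 0.670.

δ ≈ 0.670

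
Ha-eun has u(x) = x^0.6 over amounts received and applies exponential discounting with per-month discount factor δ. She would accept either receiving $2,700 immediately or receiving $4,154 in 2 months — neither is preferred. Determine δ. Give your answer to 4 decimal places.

Indifference means u(2700) = δ^2 · u(4154), so δ^2 = u(2700)/u(4154).
With u(x) = x^0.6: δ^2 = 2700^0.6/4154^0.6 = (2700/4154)^0.6 = 0.77222.
Taking the square root: δ = 0.77222^(1/2) ≈ 0.8788.

δ ≈ 0.8788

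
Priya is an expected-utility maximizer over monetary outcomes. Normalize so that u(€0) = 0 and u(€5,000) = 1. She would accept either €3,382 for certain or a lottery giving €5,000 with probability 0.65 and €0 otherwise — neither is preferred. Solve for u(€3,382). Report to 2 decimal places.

0.65

The indifference gives u(€3,382) = 0.65·u(€5,000) + 0.35·u(€0) = 0.65·1 + 0.35·0 = 0.65.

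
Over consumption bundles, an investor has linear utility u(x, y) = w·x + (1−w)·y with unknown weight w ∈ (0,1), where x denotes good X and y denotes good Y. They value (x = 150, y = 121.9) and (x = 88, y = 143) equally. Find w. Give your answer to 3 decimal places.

w = 0.254

Indifference: w·150 + (1−w)·121.9 = w·88 + (1−w)·143.
Collecting terms: w·62 = (1−w)·21.1.
The marginal rate of substitution is 21.1/62, so w = 21.1/(62+21.1) = 0.254.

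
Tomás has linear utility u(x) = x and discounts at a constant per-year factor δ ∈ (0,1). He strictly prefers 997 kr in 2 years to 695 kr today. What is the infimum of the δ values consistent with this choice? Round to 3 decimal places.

Comparing present values: 695 < δ^2·997.
Hence δ^2 > 695/997 = 0.69709, and x ↦ x^(1/2) is increasing on (0,∞).
δ > (695/997)^(1/2) ≈ 0.835.

δ > 0.835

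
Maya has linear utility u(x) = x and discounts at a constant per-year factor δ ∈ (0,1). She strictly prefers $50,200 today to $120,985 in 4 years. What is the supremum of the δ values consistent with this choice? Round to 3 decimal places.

δ < 0.803

The preference means 50200 > δ^4·120985.
So δ^4 < 50200/120985 = 0.41493; taking the 4th root of both positive sides preserves the inequality.
δ < 0.41493^(1/4) = 0.803.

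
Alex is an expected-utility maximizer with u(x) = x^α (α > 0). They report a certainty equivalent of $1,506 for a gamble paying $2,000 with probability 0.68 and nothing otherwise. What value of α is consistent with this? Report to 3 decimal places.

Since u(0) = 0, the lottery's EU is 0.68·2000^α.
Indifference: 1506^α = 0.68·2000^α, so (1506/2000)^α = 0.68.
Taking logs: α·ln(1506/2000) = ln(0.68), so α = -0.385662 / -0.283690 ≈ 1.359.

α ≈ 1.359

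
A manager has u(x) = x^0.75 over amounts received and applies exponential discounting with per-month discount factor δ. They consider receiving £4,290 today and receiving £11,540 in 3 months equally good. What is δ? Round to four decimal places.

The payoff in 3 months is discounted by δ^3, so u(4290) = δ^3·u(11540) and δ^3 = u(4290)/u(11540).
Since u(x) = x^0.75, δ^3 = (4290/11540)^0.75 = 0.37175^0.75 = 0.47609.
Taking the cube root: δ = 0.47609^(1/3) ≈ 0.7808.

δ ≈ 0.7808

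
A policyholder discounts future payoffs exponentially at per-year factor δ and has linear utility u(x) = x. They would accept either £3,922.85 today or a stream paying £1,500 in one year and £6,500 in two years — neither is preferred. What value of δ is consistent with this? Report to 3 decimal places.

Present value of the stream is 1500·δ + 6500·δ². Indifference gives 1500δ + 6500δ² = 3922.85.
Rearranged: 6500δ² + 1500δ − 3922.85 = 0.
The positive root is δ = [−1500 + √(1500² + 4·6500·3922.85)] / (2·6500) = (−1500 + 10210.000)/13000 ≈ 0.670.

δ ≈ 0.670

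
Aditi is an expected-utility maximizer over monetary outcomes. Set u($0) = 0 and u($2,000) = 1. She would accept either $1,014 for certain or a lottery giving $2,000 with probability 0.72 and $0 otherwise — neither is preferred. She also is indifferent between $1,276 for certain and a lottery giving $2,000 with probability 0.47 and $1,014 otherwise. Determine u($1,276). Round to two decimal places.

0.85

The first gamble pins u($1,014): it must equal 0.72·1 + 0.28·0 = 0.72.
Then u($1,276) = 0.47·u($2,000) + 0.53·u($1,014) = 0.47·1.00 + 0.53·0.72 = 0.8516.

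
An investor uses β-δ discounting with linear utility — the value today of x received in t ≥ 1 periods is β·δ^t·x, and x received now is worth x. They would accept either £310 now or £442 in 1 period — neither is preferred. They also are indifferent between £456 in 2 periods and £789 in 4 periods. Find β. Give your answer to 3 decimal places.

β ≈ 0.923

From the later pair, β·δ^2·456 = β·δ^4·789; dividing through, δ^2 = 456/789 = 0.57795, so δ = 0.76023.
Now use the now-vs-future pair: 310 = β·δ·442 gives β = 310/(0.76023·442) ≈ 0.923.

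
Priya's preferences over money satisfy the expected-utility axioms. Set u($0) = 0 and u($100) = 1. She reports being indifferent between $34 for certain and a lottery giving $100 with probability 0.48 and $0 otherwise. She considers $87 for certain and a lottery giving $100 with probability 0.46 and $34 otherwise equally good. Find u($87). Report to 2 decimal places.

0.72

First, u($34) = 0.48·u($100) + 0.52·u($0) = 0.48.
Chaining: u($87) = 0.46·1.00 + 0.54·0.48 = 0.7192.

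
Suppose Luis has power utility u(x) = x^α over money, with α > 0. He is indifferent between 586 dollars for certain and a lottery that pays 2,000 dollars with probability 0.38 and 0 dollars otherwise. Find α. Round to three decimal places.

EU(lottery) = 0.38·2000^α + 0.62·0 = 0.38·2000^α.
Setting u(586) equal to that: 586^α = 0.38·2000^α ⇒ (586/2000)^α = 0.38.
Take logs: α = ln 0.38 / ln(586/2000) ≈ 0.78820.

α ≈ 0.788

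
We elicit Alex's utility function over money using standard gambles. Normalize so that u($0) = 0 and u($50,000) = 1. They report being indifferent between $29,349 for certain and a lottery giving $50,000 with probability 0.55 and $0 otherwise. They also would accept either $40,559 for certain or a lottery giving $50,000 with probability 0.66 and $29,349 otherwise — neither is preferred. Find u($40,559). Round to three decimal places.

The first gamble pins u($29,349): it must equal 0.55·1 + 0.45·0 = 0.55.
Chaining: u($40,559) = 0.66·1.00 + 0.34·0.55 = 0.8470.

0.847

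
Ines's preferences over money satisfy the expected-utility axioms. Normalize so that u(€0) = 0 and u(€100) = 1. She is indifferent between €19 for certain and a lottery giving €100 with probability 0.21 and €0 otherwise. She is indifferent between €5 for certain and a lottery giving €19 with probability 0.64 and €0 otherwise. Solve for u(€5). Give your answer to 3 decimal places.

The first gamble pins u(€19): it must equal 0.21·1 + 0.79·0 = 0.21.
The second indifference gives u(€5) = 0.64·u(€19) + 0.36·u(€0) = 0.64·0.21 + 0.36·0.00 = 0.1344.

0.134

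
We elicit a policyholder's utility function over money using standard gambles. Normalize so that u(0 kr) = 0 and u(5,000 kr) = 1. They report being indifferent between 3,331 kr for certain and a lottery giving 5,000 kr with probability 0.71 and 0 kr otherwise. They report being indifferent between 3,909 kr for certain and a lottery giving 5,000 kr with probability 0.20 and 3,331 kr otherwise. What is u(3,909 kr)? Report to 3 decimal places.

0.768

From the first indifference, u(3,331 kr) = 0.71·u(5,000 kr) + 0.29·u(0 kr) = 0.71·1 + 0.29·0 = 0.71.
Chaining: u(3,909 kr) = 0.20·1.00 + 0.80·0.71 = 0.7680.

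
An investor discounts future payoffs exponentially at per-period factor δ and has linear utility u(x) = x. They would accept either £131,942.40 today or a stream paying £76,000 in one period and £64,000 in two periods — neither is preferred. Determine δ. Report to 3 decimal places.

δ ≈ 0.960

Equating present values: 131942.40 = 76000δ + 64000δ².
That is, 64000δ² + 76000δ − 131942.40 = 0, a quadratic in δ.
δ = (−76000 + √(76000² + 4·64000·131942.40)) / (2·64000) = (−76000 + √39553254400.00) / 128000 ≈ 0.960.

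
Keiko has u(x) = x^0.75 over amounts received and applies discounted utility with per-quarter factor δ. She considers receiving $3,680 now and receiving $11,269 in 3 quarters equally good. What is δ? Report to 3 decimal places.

δ ≈ 0.756

The payoff in 3 quarters is discounted by δ^3, so u(3680) = δ^3·u(11269) and δ^3 = u(3680)/u(11269).
Since u(x) = x^0.75, δ^3 = (3680/11269)^0.75 = 0.32656^0.75 = 0.43199.
Hence δ = (0.43199)^(1/3) = 0.75595.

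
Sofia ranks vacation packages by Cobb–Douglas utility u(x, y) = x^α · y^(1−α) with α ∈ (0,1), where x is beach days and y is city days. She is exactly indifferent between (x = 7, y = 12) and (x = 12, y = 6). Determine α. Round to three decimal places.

α ≈ 0.563

Set the two utilities equal: 7^α·12^(1−α) = 12^α·6^(1−α).
(7/12)^α = (6/12)^(1−α); take logs: α·ln(7/12) = (1−α)·ln(6/12), i.e. α·-0.538997 = (1−α)·-0.693147.
With A = -0.538997 and B = -0.693147: α·A = (1−α)·B, so α = B/(A+B) = -0.693147/-1.232144 ≈ 0.563.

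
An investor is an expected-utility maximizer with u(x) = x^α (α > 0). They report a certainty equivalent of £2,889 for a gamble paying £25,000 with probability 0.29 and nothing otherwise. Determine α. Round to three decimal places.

α ≈ 0.574

The lottery's expected utility is 0.29·u(25000) + 0.71·u(0) = 0.29·25000^α (since u(0) = 0 for α > 0).
Setting u(2889) equal to that: 2889^α = 0.29·25000^α ⇒ (2889/25000)^α = 0.29.
Taking logs: α·ln(2889/25000) = ln(0.29), so α = -1.237874 / -2.157965 ≈ 0.574.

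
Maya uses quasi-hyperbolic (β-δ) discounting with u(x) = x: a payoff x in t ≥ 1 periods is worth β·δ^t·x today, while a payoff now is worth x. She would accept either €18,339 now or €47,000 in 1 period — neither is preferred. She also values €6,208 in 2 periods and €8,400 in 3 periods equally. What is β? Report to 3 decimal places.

The second indifference involves only future payoffs, so β cancels: β·δ^2·6208 = β·δ^3·8400, giving δ = 6208/8400 = 0.73905.
Now use the now-vs-future pair: 18339 = β·δ·47000 gives β = 18339/(0.73905·47000) ≈ 0.528.

β ≈ 0.528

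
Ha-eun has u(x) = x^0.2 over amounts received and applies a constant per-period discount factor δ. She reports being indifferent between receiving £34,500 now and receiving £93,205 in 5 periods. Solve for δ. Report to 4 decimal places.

δ ≈ 0.9610

The payoff in 5 periods is discounted by δ^5, so u(34500) = δ^5·u(93205) and δ^5 = u(34500)/u(93205).
With u(x) = x^0.2: δ^5 = 34500^0.2/93205^0.2 = (34500/93205)^0.2 = 0.81974.
Hence δ = (0.81974)^(1/5) = 0.961026.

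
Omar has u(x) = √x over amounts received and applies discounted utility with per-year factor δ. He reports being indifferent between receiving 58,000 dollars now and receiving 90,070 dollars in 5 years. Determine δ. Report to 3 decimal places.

δ ≈ 0.957

Indifference means u(58000) = δ^5 · u(90070), so δ^5 = u(58000)/u(90070).
Since u(x) = √x, δ^5 = √(58000/90070) = 0.80246.
Hence δ = (0.80246)^(1/5) = 0.95694.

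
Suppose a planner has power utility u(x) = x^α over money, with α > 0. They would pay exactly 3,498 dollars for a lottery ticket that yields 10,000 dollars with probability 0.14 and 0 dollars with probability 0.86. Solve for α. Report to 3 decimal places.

α ≈ 1.872

Since u(0) = 0, the lottery's EU is 0.14·10000^α.
Indifference: 3498^α = 0.14·10000^α, so (3498/10000)^α = 0.14.
Taking logs: α·ln(3498/10000) = ln(0.14), so α = -1.966113 / -1.050394 ≈ 1.872.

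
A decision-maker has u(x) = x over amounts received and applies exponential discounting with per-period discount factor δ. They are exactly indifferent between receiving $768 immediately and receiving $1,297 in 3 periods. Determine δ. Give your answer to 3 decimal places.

δ ≈ 0.840

Equating discounted utilities: u(768) = δ^3·u(1297) ⇒ δ^3 = u(768)/u(1297).
With u(x) = x: δ^3 = 768/1297 = 0.59214.
So δ = 0.59214^(1/3) ≈ 0.840.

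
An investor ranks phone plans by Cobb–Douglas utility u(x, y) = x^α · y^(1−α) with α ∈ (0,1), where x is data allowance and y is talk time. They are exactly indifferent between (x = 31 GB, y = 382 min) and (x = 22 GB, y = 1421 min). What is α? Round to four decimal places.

Indifference: 31^α · 382^(1−α) = 22^α · 1421^(1−α).
(31/22)^α = (1421/382)^(1−α); take logs: α·ln(31/22) = (1−α)·ln(1421/382), i.e. α·0.3429448 = (1−α)·1.3136955.
With A = 0.3429448 and B = 1.3136955: α·A = (1−α)·B, so α = B/(A+B) = 1.3136955/1.6566403 ≈ 0.7930.

α ≈ 0.7930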